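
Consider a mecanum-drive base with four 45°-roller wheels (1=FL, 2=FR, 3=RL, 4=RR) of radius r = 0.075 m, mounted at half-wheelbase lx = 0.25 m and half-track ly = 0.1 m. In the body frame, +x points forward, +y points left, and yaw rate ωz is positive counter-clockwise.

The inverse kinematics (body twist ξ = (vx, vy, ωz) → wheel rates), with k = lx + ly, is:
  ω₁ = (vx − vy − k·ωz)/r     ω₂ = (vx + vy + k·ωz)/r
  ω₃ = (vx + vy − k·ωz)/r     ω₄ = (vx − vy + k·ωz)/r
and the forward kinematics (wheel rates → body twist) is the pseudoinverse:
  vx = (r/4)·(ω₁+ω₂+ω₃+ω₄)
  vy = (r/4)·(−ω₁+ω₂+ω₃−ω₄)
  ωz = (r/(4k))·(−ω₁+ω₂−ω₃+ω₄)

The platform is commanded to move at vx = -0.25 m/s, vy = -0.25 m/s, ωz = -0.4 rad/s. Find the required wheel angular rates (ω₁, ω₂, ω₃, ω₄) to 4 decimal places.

k = lx + ly = 0.25 + 0.1 = 0.3500;  k·ωz = 0.3500·-0.4 = -0.1400
ω₁ (FL) = (vx − vy − k·ωz)/r = 0.1400/0.075 = 1.8667
ω₂ (FR) = (vx + vy + k·ωz)/r = -0.6400/0.075 = -8.5333
ω₃ (RL) = (vx + vy − k·ωz)/r = -0.3600/0.075 = -4.8000
ω₄ (RR) = (vx − vy + k·ωz)/r = -0.1400/0.075 = -1.8667

(1.8667, -8.5333, -4.8000, -1.8667)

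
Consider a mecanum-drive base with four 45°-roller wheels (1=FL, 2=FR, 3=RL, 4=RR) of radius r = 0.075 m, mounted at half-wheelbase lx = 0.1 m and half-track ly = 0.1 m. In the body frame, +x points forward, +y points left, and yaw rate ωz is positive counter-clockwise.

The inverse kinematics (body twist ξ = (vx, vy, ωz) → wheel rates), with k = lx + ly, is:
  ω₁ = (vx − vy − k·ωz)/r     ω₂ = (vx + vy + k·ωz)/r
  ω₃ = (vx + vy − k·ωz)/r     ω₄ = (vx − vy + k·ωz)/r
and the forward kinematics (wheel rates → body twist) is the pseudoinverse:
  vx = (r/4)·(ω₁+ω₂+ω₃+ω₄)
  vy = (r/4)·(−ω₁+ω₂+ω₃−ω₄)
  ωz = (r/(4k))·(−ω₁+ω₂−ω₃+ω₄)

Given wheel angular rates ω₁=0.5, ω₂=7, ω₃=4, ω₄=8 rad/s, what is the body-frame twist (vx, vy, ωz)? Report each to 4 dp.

(0.3656, 0.0469, 0.9844)

k = lx + ly = 0.1 + 0.1 = 0.2000
ω₁+ω₂+ω₃+ω₄ = 19.5000  →  vx = (0.075/4)·19.5000 = 0.3656
−ω₁+ω₂+ω₃−ω₄ = 2.5000  →  vy = (0.075/4)·2.5000 = 0.0469
−ω₁+ω₂−ω₃+ω₄ = 10.5000  →  ωz = (0.075/0.8000)·10.5000 = 0.9844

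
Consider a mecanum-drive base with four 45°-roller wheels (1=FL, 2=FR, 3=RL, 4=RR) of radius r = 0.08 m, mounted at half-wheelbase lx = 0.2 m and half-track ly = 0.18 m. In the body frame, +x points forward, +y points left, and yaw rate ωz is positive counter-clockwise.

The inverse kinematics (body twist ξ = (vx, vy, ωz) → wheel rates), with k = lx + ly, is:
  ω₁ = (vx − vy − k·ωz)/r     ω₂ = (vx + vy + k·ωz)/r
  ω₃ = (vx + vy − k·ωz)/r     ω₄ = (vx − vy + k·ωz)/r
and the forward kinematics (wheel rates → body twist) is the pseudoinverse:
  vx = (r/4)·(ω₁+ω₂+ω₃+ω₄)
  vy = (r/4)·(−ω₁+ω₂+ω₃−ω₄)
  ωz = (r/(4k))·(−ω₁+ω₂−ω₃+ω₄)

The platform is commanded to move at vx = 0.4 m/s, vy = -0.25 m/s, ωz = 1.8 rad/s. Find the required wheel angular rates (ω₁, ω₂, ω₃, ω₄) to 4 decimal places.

k = lx + ly = 0.2 + 0.18 = 0.3800;  k·ωz = 0.3800·1.8 = 0.6840
ω₁ (FL) = (vx − vy − k·ωz)/r = -0.0340/0.08 = -0.4250
ω₂ (FR) = (vx + vy + k·ωz)/r = 0.8340/0.08 = 10.4250
ω₃ (RL) = (vx + vy − k·ωz)/r = -0.5340/0.08 = -6.6750
ω₄ (RR) = (vx − vy + k·ωz)/r = 1.3340/0.08 = 16.6750

(-0.4250, 10.4250, -6.6750, 16.6750)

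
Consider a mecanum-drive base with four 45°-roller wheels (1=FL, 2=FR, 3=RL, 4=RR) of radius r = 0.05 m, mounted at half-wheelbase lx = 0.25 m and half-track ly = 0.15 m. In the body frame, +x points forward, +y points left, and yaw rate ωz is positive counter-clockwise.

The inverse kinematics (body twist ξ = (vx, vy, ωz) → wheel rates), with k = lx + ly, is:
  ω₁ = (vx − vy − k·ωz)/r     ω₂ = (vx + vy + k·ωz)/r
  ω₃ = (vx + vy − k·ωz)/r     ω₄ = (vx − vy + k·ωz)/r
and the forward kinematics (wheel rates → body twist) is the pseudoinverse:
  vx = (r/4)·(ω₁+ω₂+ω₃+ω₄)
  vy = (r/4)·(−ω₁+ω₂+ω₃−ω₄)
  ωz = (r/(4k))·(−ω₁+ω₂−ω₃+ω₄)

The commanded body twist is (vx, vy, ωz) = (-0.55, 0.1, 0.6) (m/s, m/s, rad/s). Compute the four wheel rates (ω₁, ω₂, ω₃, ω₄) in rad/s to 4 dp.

(-17.8000, -4.2000, -13.8000, -8.2000)

k = lx + ly = 0.25 + 0.15 = 0.4000;  k·ωz = 0.4000·0.6 = 0.2400
ω₁ (FL) = (vx − vy − k·ωz)/r = -0.8900/0.05 = -17.8000
ω₂ (FR) = (vx + vy + k·ωz)/r = -0.2100/0.05 = -4.2000
ω₃ (RL) = (vx + vy − k·ωz)/r = -0.6900/0.05 = -13.8000
ω₄ (RR) = (vx − vy + k·ωz)/r = -0.4100/0.05 = -8.2000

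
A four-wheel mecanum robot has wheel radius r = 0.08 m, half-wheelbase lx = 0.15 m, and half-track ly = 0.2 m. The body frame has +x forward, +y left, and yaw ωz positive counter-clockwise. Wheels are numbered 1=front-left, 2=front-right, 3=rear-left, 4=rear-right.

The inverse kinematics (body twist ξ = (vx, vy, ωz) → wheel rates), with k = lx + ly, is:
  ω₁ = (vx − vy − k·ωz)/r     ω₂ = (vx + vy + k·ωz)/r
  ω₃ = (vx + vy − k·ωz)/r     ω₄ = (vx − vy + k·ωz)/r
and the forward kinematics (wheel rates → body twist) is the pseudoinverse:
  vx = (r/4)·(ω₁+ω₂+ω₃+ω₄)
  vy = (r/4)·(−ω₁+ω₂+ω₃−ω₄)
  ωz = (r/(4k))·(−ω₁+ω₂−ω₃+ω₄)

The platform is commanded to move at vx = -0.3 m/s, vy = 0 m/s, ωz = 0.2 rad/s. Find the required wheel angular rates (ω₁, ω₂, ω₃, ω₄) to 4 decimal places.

(-4.6250, -2.8750, -4.6250, -2.8750)

k = lx + ly = 0.15 + 0.2 = 0.3500;  k·ωz = 0.3500·0.2 = 0.0700
ω₁ (FL) = (vx − vy − k·ωz)/r = -0.3700/0.08 = -4.6250
ω₂ (FR) = (vx + vy + k·ωz)/r = -0.2300/0.08 = -2.8750
ω₃ (RL) = (vx + vy − k·ωz)/r = -0.3700/0.08 = -4.6250
ω₄ (RR) = (vx − vy + k·ωz)/r = -0.2300/0.08 = -2.8750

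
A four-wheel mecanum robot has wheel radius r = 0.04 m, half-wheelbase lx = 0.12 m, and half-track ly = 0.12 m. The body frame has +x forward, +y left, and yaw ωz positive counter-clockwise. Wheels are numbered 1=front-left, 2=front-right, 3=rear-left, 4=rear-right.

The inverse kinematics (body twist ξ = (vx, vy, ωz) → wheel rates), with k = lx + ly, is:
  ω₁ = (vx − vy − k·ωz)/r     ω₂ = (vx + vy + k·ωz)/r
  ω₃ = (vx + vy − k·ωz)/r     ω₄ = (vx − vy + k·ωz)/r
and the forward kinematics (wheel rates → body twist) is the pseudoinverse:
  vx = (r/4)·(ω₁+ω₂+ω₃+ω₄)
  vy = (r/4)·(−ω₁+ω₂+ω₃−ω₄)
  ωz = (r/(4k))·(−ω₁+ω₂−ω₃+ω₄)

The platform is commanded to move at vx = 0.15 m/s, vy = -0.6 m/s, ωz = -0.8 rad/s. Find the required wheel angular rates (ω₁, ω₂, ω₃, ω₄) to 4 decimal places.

k = lx + ly = 0.12 + 0.12 = 0.2400;  k·ωz = 0.2400·-0.8 = -0.1920
ω₁ (FL) = (vx − vy − k·ωz)/r = 0.9420/0.04 = 23.5500
ω₂ (FR) = (vx + vy + k·ωz)/r = -0.6420/0.04 = -16.0500
ω₃ (RL) = (vx + vy − k·ωz)/r = -0.2580/0.04 = -6.4500
ω₄ (RR) = (vx − vy + k·ωz)/r = 0.5580/0.04 = 13.9500

(23.5500, -16.0500, -6.4500, 13.9500)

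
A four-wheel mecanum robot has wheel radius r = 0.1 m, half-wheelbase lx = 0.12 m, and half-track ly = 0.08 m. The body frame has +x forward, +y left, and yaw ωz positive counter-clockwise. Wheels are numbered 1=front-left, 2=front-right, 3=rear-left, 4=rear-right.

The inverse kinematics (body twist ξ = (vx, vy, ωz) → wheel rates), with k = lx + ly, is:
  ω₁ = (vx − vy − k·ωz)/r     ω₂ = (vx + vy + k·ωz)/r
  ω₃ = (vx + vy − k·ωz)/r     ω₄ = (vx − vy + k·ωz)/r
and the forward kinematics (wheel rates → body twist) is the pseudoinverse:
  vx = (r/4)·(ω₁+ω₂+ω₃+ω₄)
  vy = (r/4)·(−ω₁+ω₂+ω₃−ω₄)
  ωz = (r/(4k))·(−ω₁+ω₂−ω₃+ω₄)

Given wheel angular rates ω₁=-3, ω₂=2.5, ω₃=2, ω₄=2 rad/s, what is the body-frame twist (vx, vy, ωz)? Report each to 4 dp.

(0.0875, 0.1375, 0.6875)

k = lx + ly = 0.12 + 0.08 = 0.2000
ω₁+ω₂+ω₃+ω₄ = 3.5000  →  vx = (0.1/4)·3.5000 = 0.0875
−ω₁+ω₂+ω₃−ω₄ = 5.5000  →  vy = (0.1/4)·5.5000 = 0.1375
−ω₁+ω₂−ω₃+ω₄ = 5.5000  →  ωz = (0.1/0.8000)·5.5000 = 0.6875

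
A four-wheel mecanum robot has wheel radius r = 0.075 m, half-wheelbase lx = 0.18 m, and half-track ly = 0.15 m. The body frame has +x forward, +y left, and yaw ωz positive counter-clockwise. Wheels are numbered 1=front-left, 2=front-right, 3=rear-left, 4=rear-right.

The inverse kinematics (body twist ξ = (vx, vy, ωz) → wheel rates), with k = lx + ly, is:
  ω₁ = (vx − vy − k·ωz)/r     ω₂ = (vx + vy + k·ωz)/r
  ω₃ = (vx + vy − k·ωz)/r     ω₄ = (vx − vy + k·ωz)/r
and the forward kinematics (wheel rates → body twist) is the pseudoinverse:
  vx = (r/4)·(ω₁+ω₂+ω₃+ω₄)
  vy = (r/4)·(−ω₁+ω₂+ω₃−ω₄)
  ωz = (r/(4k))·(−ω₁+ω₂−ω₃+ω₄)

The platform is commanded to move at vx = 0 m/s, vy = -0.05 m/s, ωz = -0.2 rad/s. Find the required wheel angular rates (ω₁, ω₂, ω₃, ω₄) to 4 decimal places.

k = lx + ly = 0.18 + 0.15 = 0.3300;  k·ωz = 0.3300·-0.2 = -0.0660
ω₁ (FL) = (vx − vy − k·ωz)/r = 0.1160/0.075 = 1.5467
ω₂ (FR) = (vx + vy + k·ωz)/r = -0.1160/0.075 = -1.5467
ω₃ (RL) = (vx + vy − k·ωz)/r = 0.0160/0.075 = 0.2133
ω₄ (RR) = (vx − vy + k·ωz)/r = -0.0160/0.075 = -0.2133

(1.5467, -1.5467, 0.2133, -0.2133)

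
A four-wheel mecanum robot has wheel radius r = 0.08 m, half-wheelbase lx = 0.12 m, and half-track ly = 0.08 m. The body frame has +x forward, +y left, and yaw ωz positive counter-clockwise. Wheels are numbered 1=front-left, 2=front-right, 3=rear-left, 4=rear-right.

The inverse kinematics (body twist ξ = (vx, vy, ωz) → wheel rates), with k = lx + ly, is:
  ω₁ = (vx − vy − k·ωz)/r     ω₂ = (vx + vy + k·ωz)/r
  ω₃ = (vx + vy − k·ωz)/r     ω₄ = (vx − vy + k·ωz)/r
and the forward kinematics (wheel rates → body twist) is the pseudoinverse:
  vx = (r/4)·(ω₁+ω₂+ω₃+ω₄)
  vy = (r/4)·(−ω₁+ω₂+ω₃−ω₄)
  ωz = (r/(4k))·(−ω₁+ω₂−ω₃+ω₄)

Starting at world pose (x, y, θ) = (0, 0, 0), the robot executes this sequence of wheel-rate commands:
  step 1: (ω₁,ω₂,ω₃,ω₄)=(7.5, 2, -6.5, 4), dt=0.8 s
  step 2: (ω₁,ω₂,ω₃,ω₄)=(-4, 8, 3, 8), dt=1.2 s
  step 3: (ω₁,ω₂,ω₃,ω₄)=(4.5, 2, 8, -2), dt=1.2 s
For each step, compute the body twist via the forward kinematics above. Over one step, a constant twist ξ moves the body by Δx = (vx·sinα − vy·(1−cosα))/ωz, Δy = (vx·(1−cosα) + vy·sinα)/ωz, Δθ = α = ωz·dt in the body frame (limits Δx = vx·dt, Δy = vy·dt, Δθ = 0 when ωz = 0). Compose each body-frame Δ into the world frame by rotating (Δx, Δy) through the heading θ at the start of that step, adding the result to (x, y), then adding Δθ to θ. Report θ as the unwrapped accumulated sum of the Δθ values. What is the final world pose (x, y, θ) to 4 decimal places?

(-0.1289, 0.3426, 0.9400)

step 1: ξ=(vx,vy,ωz)=(0.1400, -0.3200, 0.5000), dt=0.8 → body Δ=(0.1596, -0.2271, 0.4000) → world pose (0.1596, -0.2271, 0.4000)
step 2: ξ=(vx,vy,ωz)=(0.3000, 0.1400, 1.7000), dt=1.2 → body Δ=(0.0378, 0.3297, 2.0400) → world pose (0.0660, 0.0913, 2.4400)
step 3: ξ=(vx,vy,ωz)=(0.2500, 0.1500, -1.2500), dt=1.2 → body Δ=(0.3110, -0.0662, -1.5000) → world pose (-0.1289, 0.3426, 0.9400)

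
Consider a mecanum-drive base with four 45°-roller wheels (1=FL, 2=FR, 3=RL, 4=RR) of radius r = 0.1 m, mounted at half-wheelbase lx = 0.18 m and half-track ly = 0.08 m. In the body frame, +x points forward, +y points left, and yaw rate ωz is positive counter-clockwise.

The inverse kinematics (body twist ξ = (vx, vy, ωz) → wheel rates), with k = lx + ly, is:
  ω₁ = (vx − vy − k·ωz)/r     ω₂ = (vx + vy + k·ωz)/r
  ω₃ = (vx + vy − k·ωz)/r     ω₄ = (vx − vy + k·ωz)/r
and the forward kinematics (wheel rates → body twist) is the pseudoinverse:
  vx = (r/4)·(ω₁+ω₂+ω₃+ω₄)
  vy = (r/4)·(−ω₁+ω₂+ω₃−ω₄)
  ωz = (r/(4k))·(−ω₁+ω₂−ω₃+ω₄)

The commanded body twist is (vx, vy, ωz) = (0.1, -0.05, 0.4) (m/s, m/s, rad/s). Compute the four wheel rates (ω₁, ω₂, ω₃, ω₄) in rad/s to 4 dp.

k = lx + ly = 0.18 + 0.08 = 0.2600;  k·ωz = 0.2600·0.4 = 0.1040
ω₁ (FL) = (vx − vy − k·ωz)/r = 0.0460/0.1 = 0.4600
ω₂ (FR) = (vx + vy + k·ωz)/r = 0.1540/0.1 = 1.5400
ω₃ (RL) = (vx + vy − k·ωz)/r = -0.0540/0.1 = -0.5400
ω₄ (RR) = (vx − vy + k·ωz)/r = 0.2540/0.1 = 2.5400

(0.4600, 1.5400, -0.5400, 2.5400)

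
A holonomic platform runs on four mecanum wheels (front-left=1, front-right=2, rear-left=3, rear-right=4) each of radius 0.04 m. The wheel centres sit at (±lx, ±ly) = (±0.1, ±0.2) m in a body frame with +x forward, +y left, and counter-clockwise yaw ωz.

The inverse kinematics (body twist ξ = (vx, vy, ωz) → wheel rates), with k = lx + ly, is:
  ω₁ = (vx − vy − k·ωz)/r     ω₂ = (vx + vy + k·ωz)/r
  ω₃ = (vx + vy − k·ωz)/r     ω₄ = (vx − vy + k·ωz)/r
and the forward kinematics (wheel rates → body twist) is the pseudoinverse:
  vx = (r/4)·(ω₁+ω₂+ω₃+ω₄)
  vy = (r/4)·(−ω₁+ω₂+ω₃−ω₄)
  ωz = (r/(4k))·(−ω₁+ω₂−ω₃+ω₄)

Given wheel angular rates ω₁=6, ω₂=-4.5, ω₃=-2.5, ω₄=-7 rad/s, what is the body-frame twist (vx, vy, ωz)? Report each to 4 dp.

(-0.0800, -0.0600, -0.5000)

k = lx + ly = 0.1 + 0.2 = 0.3000
ω₁+ω₂+ω₃+ω₄ = -8.0000  →  vx = (0.04/4)·-8.0000 = -0.0800
−ω₁+ω₂+ω₃−ω₄ = -6.0000  →  vy = (0.04/4)·-6.0000 = -0.0600
−ω₁+ω₂−ω₃+ω₄ = -15.0000  →  ωz = (0.04/1.2000)·-15.0000 = -0.5000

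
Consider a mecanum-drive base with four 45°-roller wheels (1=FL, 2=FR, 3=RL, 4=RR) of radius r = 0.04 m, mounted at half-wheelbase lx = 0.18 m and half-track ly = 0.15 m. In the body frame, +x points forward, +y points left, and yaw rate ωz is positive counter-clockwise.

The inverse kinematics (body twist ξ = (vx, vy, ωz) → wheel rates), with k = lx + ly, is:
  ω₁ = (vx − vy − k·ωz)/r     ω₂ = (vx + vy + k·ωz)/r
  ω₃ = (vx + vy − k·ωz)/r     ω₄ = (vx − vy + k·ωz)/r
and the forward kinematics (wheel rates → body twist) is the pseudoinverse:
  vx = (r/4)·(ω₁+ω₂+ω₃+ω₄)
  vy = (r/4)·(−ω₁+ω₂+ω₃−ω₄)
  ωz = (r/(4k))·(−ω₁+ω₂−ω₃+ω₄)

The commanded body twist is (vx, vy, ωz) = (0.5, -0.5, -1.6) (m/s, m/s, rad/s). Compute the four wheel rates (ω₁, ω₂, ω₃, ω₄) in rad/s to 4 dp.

k = lx + ly = 0.18 + 0.15 = 0.3300;  k·ωz = 0.3300·-1.6 = -0.5280
ω₁ (FL) = (vx − vy − k·ωz)/r = 1.5280/0.04 = 38.2000
ω₂ (FR) = (vx + vy + k·ωz)/r = -0.5280/0.04 = -13.2000
ω₃ (RL) = (vx + vy − k·ωz)/r = 0.5280/0.04 = 13.2000
ω₄ (RR) = (vx − vy + k·ωz)/r = 0.4720/0.04 = 11.8000

(38.2000, -13.2000, 13.2000, 11.8000)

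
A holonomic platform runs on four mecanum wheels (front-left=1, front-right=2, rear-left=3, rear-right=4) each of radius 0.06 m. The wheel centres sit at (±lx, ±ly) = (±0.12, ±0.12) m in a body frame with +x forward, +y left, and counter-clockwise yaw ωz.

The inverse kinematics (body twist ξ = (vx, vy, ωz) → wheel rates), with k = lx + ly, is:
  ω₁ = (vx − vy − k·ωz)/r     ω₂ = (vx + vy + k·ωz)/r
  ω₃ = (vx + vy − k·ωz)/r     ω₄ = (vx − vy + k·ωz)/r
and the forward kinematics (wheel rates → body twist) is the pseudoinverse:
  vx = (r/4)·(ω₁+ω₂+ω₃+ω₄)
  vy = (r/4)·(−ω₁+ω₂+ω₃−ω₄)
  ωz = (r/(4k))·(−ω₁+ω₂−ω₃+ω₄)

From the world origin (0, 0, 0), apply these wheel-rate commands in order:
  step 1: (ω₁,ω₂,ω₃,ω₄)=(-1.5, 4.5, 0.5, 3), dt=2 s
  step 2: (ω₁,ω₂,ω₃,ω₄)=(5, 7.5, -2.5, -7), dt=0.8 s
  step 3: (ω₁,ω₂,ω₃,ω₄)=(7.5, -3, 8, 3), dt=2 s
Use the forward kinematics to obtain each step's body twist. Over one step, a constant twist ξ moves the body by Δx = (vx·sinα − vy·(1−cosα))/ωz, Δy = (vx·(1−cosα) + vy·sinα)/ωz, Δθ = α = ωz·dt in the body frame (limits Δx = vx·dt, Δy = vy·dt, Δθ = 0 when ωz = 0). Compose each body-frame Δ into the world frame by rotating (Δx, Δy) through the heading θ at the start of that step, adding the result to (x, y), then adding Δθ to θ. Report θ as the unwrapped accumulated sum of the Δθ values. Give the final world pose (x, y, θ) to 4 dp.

(0.4522, 0.1127, -0.9750)

step 1: ξ=(vx,vy,ωz)=(0.0975, 0.0525, 0.5312), dt=2.0 → body Δ=(0.1096, 0.1805, 1.0625) → world pose (0.1096, 0.1805, 1.0625)
step 2: ξ=(vx,vy,ωz)=(0.0450, 0.1050, -0.1250), dt=0.8 → body Δ=(0.0401, 0.0821, -0.1000) → world pose (0.0574, 0.2555, 0.9625)
step 3: ξ=(vx,vy,ωz)=(0.2325, -0.0825, -0.9688), dt=2.0 → body Δ=(0.1083, -0.4055, -1.9375) → world pose (0.4522, 0.1127, -0.9750)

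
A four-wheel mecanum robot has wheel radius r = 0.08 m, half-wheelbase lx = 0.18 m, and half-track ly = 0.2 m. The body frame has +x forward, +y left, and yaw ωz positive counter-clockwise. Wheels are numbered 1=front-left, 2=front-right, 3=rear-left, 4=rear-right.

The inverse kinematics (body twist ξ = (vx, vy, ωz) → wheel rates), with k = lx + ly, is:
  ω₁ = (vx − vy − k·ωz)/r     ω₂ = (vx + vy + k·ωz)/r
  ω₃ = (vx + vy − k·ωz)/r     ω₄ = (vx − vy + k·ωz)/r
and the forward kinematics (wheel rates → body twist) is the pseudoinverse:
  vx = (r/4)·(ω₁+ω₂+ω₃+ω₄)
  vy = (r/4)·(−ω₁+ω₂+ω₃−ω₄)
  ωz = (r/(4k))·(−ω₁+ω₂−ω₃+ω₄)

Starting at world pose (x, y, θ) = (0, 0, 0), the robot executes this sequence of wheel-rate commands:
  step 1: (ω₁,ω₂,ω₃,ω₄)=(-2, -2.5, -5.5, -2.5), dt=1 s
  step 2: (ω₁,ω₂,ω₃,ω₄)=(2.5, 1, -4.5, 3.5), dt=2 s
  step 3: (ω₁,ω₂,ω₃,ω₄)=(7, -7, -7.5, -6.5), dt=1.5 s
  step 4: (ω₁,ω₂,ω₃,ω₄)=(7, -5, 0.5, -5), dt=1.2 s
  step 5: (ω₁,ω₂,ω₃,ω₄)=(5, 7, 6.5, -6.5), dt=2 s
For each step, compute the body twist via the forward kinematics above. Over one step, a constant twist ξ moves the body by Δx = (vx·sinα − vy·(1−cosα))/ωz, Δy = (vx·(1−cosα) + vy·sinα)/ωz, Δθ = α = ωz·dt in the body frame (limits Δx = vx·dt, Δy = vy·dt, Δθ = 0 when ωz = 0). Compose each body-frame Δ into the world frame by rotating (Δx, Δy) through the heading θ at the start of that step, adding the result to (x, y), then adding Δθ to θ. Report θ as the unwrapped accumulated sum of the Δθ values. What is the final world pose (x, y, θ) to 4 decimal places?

step 1: ξ=(vx,vy,ωz)=(-0.2500, -0.0700, 0.1316), dt=1.0 → body Δ=(-0.2447, -0.0862, 0.1316) → world pose (-0.2447, -0.0862, 0.1316)
step 2: ξ=(vx,vy,ωz)=(0.0500, -0.1900, 0.3421), dt=2.0 → body Δ=(0.2174, -0.3181, 0.6842) → world pose (0.0126, -0.3731, 0.8158)
step 3: ξ=(vx,vy,ωz)=(-0.2800, -0.3000, -0.6842), dt=1.5 → body Δ=(-0.5614, -0.1778, -1.0263) → world pose (-0.2427, -0.9038, -0.2105)
step 4: ξ=(vx,vy,ωz)=(-0.0500, -0.1300, -0.9211), dt=1.2 → body Δ=(-0.1263, -0.0962, -1.1053) → world pose (-0.3863, -0.9715, -1.3158)
step 5: ξ=(vx,vy,ωz)=(0.2400, 0.3000, -0.5789), dt=2.0 → body Δ=(0.6900, 0.2264, -1.1579) → world pose (0.0069, -1.5820, -2.4737)

(0.0069, -1.5820, -2.4737)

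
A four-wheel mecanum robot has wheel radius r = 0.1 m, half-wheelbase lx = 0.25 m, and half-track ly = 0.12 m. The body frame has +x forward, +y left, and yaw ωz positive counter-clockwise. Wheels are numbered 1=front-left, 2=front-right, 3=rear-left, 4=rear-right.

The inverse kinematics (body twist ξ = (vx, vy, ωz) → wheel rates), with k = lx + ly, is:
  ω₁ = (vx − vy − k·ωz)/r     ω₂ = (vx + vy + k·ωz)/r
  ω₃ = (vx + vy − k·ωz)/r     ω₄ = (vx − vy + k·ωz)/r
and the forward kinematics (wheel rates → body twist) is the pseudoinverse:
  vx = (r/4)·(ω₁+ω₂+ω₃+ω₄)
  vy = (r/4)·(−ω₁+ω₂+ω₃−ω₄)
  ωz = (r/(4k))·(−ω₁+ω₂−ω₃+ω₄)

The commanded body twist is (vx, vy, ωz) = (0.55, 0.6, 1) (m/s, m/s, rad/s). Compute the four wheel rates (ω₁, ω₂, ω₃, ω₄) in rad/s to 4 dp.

k = lx + ly = 0.25 + 0.12 = 0.3700;  k·ωz = 0.3700·1 = 0.3700
ω₁ (FL) = (vx − vy − k·ωz)/r = -0.4200/0.1 = -4.2000
ω₂ (FR) = (vx + vy + k·ωz)/r = 1.5200/0.1 = 15.2000
ω₃ (RL) = (vx + vy − k·ωz)/r = 0.7800/0.1 = 7.8000
ω₄ (RR) = (vx − vy + k·ωz)/r = 0.3200/0.1 = 3.2000

(-4.2000, 15.2000, 7.8000, 3.2000)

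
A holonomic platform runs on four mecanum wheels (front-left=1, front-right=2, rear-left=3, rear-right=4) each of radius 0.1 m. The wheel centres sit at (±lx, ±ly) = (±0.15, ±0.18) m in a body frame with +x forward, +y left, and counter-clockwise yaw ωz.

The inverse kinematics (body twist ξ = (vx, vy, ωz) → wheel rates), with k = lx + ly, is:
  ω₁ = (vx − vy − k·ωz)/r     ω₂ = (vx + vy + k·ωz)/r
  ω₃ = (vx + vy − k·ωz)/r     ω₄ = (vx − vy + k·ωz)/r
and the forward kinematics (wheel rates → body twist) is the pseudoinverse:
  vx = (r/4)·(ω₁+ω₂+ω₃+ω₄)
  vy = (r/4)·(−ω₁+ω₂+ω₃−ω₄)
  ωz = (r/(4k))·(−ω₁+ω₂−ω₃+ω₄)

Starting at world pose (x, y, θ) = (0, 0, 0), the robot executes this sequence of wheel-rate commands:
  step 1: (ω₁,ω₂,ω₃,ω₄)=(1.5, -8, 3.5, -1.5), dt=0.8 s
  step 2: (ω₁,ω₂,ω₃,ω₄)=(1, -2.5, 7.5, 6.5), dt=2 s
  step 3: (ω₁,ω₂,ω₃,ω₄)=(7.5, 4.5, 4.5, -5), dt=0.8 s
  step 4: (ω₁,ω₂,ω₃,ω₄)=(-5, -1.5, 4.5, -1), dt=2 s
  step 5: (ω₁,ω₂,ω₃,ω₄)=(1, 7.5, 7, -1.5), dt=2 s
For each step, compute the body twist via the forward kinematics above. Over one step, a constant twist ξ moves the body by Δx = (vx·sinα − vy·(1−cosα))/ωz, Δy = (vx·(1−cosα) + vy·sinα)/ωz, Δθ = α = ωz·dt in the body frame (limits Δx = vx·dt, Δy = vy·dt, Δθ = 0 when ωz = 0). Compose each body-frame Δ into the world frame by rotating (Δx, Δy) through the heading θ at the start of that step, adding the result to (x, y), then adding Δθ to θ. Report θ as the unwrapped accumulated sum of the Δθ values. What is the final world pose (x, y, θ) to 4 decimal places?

step 1: ξ=(vx,vy,ωz)=(-0.1125, -0.1125, -1.0985), dt=0.8 → body Δ=(-0.1159, -0.0418, -0.8788) → world pose (-0.1159, -0.0418, -0.8788)
step 2: ξ=(vx,vy,ωz)=(0.3125, -0.0625, -0.3409), dt=2.0 → body Δ=(0.5367, -0.3205, -0.6818) → world pose (-0.0202, -0.6595, -1.5606)
step 3: ξ=(vx,vy,ωz)=(0.2875, 0.1625, -0.9470), dt=0.8 → body Δ=(0.2556, 0.0349, -0.7576) → world pose (0.0173, -0.9147, -2.3182)
step 4: ξ=(vx,vy,ωz)=(-0.0750, 0.2250, -0.1515), dt=2.0 → body Δ=(-0.0801, 0.4657, -0.3030) → world pose (0.4133, -1.1725, -2.6212)
step 5: ξ=(vx,vy,ωz)=(0.3500, 0.3750, -0.1515), dt=2.0 → body Δ=(0.8021, 0.6333, -0.3030) → world pose (0.0322, -2.1208, -2.9242)

(0.0322, -2.1208, -2.9242)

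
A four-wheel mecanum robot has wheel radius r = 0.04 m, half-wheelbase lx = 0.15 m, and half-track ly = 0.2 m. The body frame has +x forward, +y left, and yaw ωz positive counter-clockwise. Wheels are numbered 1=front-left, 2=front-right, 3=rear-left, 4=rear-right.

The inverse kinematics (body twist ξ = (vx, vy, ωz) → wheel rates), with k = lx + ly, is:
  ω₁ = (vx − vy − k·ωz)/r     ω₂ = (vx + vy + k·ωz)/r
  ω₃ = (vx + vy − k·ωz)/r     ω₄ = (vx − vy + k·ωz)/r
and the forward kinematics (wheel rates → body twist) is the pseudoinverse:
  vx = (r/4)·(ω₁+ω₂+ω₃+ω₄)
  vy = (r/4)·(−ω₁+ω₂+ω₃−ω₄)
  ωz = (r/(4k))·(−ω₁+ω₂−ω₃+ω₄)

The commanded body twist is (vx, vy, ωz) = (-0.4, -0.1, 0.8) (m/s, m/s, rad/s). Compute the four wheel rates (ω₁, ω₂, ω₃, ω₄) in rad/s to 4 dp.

(-14.5000, -5.5000, -19.5000, -0.5000)

k = lx + ly = 0.15 + 0.2 = 0.3500;  k·ωz = 0.3500·0.8 = 0.2800
ω₁ (FL) = (vx − vy − k·ωz)/r = -0.5800/0.04 = -14.5000
ω₂ (FR) = (vx + vy + k·ωz)/r = -0.2200/0.04 = -5.5000
ω₃ (RL) = (vx + vy − k·ωz)/r = -0.7800/0.04 = -19.5000
ω₄ (RR) = (vx − vy + k·ωz)/r = -0.0200/0.04 = -0.5000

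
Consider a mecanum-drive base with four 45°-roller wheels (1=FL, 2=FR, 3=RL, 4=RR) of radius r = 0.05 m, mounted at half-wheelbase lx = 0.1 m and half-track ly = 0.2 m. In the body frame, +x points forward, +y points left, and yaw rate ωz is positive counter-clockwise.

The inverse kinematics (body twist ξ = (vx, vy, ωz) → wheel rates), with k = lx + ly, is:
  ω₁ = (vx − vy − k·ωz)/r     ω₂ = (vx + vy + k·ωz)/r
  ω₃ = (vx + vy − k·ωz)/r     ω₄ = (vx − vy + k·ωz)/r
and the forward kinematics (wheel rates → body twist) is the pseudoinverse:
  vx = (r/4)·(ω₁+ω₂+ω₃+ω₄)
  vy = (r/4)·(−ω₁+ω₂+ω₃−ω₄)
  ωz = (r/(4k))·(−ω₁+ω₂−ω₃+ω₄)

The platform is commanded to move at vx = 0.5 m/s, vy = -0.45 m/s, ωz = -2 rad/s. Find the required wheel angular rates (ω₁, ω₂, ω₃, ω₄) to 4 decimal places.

k = lx + ly = 0.1 + 0.2 = 0.3000;  k·ωz = 0.3000·-2 = -0.6000
ω₁ (FL) = (vx − vy − k·ωz)/r = 1.5500/0.05 = 31.0000
ω₂ (FR) = (vx + vy + k·ωz)/r = -0.5500/0.05 = -11.0000
ω₃ (RL) = (vx + vy − k·ωz)/r = 0.6500/0.05 = 13.0000
ω₄ (RR) = (vx − vy + k·ωz)/r = 0.3500/0.05 = 7.0000

(31.0000, -11.0000, 13.0000, 7.0000)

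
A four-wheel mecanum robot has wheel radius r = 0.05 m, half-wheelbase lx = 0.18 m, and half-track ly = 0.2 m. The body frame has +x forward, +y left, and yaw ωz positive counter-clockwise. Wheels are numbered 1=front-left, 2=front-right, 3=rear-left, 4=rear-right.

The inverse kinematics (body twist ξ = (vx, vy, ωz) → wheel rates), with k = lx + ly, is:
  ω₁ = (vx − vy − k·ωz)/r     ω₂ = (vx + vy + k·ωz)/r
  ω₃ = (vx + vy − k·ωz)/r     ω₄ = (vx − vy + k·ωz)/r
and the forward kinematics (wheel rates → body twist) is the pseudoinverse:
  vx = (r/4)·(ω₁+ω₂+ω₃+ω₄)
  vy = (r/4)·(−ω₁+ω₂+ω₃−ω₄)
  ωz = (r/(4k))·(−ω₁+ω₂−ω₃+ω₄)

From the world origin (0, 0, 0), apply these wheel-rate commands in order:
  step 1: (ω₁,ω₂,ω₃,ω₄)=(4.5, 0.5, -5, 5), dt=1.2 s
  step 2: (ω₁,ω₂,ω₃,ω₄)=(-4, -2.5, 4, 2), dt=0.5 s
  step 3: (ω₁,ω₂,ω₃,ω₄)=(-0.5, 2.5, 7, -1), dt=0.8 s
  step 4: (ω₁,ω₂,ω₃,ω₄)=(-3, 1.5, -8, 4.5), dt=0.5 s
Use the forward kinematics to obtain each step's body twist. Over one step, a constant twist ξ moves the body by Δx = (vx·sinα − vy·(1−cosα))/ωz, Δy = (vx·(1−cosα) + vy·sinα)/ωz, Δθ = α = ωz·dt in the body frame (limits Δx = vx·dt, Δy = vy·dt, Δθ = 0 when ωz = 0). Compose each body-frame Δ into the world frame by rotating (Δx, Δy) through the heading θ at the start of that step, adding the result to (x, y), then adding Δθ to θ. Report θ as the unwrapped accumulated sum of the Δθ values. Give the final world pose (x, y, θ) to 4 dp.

step 1: ξ=(vx,vy,ωz)=(0.0625, -0.1750, 0.1974), dt=1.2 → body Δ=(0.0991, -0.1992, 0.2368) → world pose (0.0991, -0.1992, 0.2368)
step 2: ξ=(vx,vy,ωz)=(-0.0062, 0.0438, -0.0164), dt=0.5 → body Δ=(-0.0030, 0.0219, -0.0082) → world pose (0.0910, -0.1786, 0.2286)
step 3: ξ=(vx,vy,ωz)=(0.1000, 0.1375, -0.1645), dt=0.8 → body Δ=(0.0870, 0.1044, -0.1316) → world pose (0.1520, -0.0572, 0.0970)
step 4: ξ=(vx,vy,ωz)=(-0.0625, -0.1000, 0.5592), dt=0.5 → body Δ=(-0.0239, -0.0537, 0.2796) → world pose (0.1334, -0.1130, 0.3766)

(0.1334, -0.1130, 0.3766)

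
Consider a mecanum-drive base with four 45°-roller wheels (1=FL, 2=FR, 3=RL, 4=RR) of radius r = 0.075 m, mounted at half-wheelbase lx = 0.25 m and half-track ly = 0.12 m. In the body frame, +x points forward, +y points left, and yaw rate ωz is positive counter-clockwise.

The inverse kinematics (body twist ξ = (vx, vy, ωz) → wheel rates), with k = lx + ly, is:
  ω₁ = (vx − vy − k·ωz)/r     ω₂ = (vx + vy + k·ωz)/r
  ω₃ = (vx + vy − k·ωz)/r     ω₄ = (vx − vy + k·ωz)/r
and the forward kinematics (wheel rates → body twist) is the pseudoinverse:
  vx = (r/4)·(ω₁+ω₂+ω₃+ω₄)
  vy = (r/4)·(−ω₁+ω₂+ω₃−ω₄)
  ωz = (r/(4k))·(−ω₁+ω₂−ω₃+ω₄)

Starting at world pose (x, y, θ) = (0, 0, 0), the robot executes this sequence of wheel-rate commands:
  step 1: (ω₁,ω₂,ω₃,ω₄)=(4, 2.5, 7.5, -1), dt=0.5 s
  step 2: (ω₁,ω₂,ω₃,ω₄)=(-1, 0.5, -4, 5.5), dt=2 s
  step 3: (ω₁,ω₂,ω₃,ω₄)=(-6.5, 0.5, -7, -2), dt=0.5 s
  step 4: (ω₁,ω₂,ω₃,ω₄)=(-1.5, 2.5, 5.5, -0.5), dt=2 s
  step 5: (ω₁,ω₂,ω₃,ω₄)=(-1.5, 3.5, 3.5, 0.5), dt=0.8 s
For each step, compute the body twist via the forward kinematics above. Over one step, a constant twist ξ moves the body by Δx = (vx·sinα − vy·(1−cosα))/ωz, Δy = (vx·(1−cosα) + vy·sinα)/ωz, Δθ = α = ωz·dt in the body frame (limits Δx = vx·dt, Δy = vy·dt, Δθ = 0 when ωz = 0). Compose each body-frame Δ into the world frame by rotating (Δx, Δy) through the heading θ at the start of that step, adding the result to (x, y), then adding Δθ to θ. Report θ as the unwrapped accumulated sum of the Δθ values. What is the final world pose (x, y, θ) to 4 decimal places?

(-0.1131, 0.1980, 1.0439)

step 1: ξ=(vx,vy,ωz)=(0.2437, 0.1313, -0.5068), dt=0.5 → body Δ=(0.1288, 0.0496, -0.2534) → world pose (0.1288, 0.0496, -0.2534)
step 2: ξ=(vx,vy,ωz)=(0.0187, -0.1500, 0.5574), dt=2.0 → body Δ=(0.1808, -0.2228, 1.1149) → world pose (0.2480, -0.2114, 0.8615)
step 3: ξ=(vx,vy,ωz)=(-0.2812, 0.0375, 0.6081), dt=0.5 → body Δ=(-0.1413, -0.0028, 0.3041) → world pose (0.1581, -0.3204, 1.1655)
step 4: ξ=(vx,vy,ωz)=(0.1125, 0.1875, -0.1014), dt=2.0 → body Δ=(0.2613, 0.3497, -0.2027) → world pose (-0.0603, 0.0576, 0.9628)
step 5: ξ=(vx,vy,ωz)=(0.1125, 0.1500, 0.1014), dt=0.8 → body Δ=(0.0850, 0.1235, 0.0811) → world pose (-0.1131, 0.1980, 1.0439)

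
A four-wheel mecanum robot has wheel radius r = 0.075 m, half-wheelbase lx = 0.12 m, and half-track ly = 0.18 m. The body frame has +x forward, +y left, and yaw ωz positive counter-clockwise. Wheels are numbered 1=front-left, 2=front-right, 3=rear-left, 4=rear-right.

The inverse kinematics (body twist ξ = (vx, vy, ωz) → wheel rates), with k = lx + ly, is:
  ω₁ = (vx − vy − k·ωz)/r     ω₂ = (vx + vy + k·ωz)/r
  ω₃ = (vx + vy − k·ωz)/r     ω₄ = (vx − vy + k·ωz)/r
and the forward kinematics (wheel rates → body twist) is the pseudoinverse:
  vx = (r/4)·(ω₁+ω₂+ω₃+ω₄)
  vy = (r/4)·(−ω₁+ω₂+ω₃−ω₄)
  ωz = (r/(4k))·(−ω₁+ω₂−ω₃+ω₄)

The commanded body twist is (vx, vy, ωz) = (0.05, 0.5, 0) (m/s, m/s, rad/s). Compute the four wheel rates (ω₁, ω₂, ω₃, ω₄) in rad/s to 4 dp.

k = lx + ly = 0.12 + 0.18 = 0.3000;  k·ωz = 0.3000·0 = 0.0000
ω₁ (FL) = (vx − vy − k·ωz)/r = -0.4500/0.075 = -6.0000
ω₂ (FR) = (vx + vy + k·ωz)/r = 0.5500/0.075 = 7.3333
ω₃ (RL) = (vx + vy − k·ωz)/r = 0.5500/0.075 = 7.3333
ω₄ (RR) = (vx − vy + k·ωz)/r = -0.4500/0.075 = -6.0000

(-6.0000, 7.3333, 7.3333, -6.0000)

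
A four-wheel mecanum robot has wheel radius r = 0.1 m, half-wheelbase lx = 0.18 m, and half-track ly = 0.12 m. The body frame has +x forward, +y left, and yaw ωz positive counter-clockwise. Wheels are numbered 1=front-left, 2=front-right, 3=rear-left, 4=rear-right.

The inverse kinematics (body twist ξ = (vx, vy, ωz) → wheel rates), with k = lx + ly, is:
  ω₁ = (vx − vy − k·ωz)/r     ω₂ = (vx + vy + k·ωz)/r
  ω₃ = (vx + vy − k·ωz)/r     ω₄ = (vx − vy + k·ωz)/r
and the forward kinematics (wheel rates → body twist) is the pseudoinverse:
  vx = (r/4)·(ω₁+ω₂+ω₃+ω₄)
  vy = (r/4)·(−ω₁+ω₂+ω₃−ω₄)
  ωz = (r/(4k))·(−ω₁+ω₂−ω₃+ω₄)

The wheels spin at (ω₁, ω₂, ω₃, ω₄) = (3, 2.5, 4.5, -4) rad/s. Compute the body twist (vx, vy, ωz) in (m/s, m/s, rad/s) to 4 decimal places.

k = lx + ly = 0.18 + 0.12 = 0.3000
ω₁+ω₂+ω₃+ω₄ = 6.0000  →  vx = (0.1/4)·6.0000 = 0.1500
−ω₁+ω₂+ω₃−ω₄ = 8.0000  →  vy = (0.1/4)·8.0000 = 0.2000
−ω₁+ω₂−ω₃+ω₄ = -9.0000  →  ωz = (0.1/1.2000)·-9.0000 = -0.7500

(0.1500, 0.2000, -0.7500)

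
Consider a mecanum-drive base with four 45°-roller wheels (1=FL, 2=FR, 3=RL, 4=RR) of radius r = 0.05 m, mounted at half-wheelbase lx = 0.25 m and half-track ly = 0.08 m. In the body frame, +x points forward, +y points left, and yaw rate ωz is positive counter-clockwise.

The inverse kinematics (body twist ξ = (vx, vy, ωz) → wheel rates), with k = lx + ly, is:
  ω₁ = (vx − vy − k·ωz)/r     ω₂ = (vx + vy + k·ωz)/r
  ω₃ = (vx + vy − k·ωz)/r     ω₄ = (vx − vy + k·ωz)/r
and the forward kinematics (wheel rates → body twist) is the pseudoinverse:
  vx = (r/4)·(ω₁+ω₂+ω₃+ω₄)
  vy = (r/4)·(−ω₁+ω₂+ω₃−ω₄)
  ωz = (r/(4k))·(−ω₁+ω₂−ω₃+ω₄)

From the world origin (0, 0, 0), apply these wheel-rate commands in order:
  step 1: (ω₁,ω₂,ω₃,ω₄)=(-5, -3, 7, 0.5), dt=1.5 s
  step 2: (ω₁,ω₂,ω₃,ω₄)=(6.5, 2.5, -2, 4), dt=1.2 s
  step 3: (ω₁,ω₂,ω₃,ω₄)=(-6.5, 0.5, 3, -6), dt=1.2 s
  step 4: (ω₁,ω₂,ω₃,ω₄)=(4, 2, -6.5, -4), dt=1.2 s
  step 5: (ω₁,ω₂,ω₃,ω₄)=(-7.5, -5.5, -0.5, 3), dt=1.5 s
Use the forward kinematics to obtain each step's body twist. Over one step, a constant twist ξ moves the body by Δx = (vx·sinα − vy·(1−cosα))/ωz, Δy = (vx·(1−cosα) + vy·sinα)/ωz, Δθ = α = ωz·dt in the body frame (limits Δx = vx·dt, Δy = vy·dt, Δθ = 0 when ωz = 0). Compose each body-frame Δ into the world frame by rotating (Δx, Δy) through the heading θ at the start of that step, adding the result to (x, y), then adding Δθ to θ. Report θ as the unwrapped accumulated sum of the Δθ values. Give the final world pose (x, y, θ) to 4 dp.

(-0.2204, 0.1785, 0.0795)

step 1: ξ=(vx,vy,ωz)=(-0.0062, 0.1062, -0.1705), dt=1.5 → body Δ=(0.0110, 0.1588, -0.2557) → world pose (0.0110, 0.1588, -0.2557)
step 2: ξ=(vx,vy,ωz)=(0.1375, -0.1250, 0.0758), dt=1.2 → body Δ=(0.1716, -0.1423, 0.0909) → world pose (0.1410, -0.0222, -0.1648)
step 3: ξ=(vx,vy,ωz)=(-0.1125, 0.2000, -0.0758), dt=1.2 → body Δ=(-0.1239, 0.2458, -0.0909) → world pose (0.0591, 0.2406, -0.2557)
step 4: ξ=(vx,vy,ωz)=(-0.0563, -0.0563, 0.0189), dt=1.2 → body Δ=(-0.0667, -0.0683, 0.0227) → world pose (-0.0227, 0.1914, -0.2330)
step 5: ξ=(vx,vy,ωz)=(-0.1313, -0.0188, 0.2083), dt=1.5 → body Δ=(-0.1893, -0.0582, 0.3125) → world pose (-0.2204, 0.1785, 0.0795)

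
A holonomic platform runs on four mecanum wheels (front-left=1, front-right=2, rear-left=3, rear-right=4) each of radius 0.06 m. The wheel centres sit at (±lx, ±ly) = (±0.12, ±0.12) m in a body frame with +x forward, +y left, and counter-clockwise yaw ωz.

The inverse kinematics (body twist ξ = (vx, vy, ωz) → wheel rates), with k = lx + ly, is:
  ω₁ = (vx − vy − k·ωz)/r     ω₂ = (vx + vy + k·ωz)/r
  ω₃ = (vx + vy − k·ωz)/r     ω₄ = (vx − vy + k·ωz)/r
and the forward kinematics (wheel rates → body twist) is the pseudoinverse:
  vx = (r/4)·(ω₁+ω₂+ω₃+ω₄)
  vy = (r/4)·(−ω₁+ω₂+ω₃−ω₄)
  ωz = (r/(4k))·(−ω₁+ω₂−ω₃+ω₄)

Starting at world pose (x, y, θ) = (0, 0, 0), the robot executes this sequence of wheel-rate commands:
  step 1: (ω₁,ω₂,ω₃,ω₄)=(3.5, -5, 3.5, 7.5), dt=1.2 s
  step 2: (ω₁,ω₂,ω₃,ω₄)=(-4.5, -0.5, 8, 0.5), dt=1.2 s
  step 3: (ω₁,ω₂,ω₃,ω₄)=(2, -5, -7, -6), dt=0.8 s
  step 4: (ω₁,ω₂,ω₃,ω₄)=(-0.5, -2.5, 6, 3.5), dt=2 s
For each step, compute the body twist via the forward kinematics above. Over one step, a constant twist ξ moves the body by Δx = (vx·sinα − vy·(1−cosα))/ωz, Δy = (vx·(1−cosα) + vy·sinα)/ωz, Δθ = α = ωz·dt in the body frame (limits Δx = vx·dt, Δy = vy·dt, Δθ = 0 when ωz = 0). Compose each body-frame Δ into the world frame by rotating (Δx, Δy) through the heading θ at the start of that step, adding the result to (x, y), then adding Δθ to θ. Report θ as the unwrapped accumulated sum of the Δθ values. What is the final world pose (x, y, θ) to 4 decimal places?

(0.1611, -0.2056, -1.4625)

step 1: ξ=(vx,vy,ωz)=(0.1425, -0.1875, -0.2812), dt=1.2 → body Δ=(0.1302, -0.2493, -0.3375) → world pose (0.1302, -0.2493, -0.3375)
step 2: ξ=(vx,vy,ωz)=(0.0525, 0.1725, -0.2188), dt=1.2 → body Δ=(0.0893, 0.1964, -0.2625) → world pose (0.2795, -0.0936, -0.6000)
step 3: ξ=(vx,vy,ωz)=(-0.2400, -0.1200, -0.3750), dt=0.8 → body Δ=(-0.2034, -0.0660, -0.3000) → world pose (0.0743, -0.0332, -0.9000)
step 4: ξ=(vx,vy,ωz)=(0.0975, 0.0075, -0.2812), dt=2.0 → body Δ=(0.1890, -0.0392, -0.5625) → world pose (0.1611, -0.2056, -1.4625)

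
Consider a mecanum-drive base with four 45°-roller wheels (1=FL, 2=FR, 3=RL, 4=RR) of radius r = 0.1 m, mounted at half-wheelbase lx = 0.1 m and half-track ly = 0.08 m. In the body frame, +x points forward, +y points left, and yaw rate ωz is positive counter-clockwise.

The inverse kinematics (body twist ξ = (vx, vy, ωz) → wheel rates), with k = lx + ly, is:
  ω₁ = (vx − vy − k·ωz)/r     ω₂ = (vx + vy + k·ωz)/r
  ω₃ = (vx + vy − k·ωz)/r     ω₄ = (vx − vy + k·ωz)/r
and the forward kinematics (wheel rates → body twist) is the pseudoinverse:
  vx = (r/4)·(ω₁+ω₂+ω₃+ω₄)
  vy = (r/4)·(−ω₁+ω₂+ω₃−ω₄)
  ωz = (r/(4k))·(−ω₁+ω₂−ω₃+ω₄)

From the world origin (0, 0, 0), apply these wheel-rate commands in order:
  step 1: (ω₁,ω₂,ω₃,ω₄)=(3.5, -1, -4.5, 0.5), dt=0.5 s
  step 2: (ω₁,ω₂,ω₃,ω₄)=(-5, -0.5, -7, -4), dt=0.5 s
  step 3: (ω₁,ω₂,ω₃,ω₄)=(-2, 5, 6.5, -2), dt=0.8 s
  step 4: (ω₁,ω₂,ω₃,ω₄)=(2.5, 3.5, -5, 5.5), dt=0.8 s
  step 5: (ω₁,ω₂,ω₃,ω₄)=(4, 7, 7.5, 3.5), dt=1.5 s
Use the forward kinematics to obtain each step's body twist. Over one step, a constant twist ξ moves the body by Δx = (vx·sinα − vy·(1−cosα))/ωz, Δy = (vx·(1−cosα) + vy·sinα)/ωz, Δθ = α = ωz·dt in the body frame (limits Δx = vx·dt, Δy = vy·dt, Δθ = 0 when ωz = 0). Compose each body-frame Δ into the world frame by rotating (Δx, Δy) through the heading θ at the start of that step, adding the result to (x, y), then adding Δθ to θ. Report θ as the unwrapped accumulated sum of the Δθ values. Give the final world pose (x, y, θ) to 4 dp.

(-0.2653, 1.0212, 1.4583)

step 1: ξ=(vx,vy,ωz)=(-0.0375, -0.2375, 0.0694), dt=0.5 → body Δ=(-0.0167, -0.1191, 0.0347) → world pose (-0.0167, -0.1191, 0.0347)
step 2: ξ=(vx,vy,ωz)=(-0.4125, 0.0375, 1.0417), dt=0.5 → body Δ=(-0.2018, -0.0346, 0.5208) → world pose (-0.2172, -0.1606, 0.5556)
step 3: ξ=(vx,vy,ωz)=(0.1875, 0.3875, -0.2083), dt=0.8 → body Δ=(0.1751, 0.2961, -0.1667) → world pose (-0.2246, 0.1833, 0.3889)
step 4: ξ=(vx,vy,ωz)=(0.1625, -0.2375, 1.5972), dt=0.8 → body Δ=(0.2031, -0.0700, 1.2778) → world pose (-0.0101, 0.1955, 1.6667)
step 5: ξ=(vx,vy,ωz)=(0.5500, 0.1750, -0.1389), dt=1.5 → body Δ=(0.8463, 0.1750, -0.2083) → world pose (-0.2653, 1.0212, 1.4583)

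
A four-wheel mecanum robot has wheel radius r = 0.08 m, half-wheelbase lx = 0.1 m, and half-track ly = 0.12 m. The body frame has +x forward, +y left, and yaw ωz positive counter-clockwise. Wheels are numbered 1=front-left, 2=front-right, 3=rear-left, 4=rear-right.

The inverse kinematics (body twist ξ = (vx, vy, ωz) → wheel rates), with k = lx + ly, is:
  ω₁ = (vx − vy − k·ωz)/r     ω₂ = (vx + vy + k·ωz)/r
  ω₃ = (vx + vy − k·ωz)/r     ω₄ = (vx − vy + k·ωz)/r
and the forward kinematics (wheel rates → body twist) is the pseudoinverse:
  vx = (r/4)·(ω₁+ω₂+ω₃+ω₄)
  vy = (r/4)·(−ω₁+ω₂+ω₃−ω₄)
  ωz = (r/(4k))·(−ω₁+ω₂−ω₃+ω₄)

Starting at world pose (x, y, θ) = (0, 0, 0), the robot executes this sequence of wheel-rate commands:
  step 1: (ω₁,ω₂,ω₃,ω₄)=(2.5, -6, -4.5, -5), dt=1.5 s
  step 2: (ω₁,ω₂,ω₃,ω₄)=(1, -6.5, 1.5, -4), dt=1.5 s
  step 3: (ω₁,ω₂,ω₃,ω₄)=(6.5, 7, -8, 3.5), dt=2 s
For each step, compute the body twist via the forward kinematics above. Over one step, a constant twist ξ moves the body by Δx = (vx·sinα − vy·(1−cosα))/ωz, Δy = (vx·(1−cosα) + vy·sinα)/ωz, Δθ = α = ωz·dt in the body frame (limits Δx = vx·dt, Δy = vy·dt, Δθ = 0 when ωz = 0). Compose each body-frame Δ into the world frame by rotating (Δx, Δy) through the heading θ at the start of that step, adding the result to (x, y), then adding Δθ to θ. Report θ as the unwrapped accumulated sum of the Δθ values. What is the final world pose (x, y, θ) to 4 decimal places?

(-0.8001, 0.0759, -0.8182)

step 1: ξ=(vx,vy,ωz)=(-0.2600, -0.1600, -0.8182), dt=1.5 → body Δ=(-0.4289, 0.0266, -1.2273) → world pose (-0.4289, 0.0266, -1.2273)
step 2: ξ=(vx,vy,ωz)=(-0.1600, -0.0400, -1.1818), dt=1.5 → body Δ=(-0.1733, 0.1294, -1.7727) → world pose (-0.3654, 0.2333, -3.0000)
step 3: ξ=(vx,vy,ωz)=(0.1800, -0.2200, 1.0909), dt=2.0 → body Δ=(0.4525, 0.0945, 2.1818) → world pose (-0.8001, 0.0759, -0.8182)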